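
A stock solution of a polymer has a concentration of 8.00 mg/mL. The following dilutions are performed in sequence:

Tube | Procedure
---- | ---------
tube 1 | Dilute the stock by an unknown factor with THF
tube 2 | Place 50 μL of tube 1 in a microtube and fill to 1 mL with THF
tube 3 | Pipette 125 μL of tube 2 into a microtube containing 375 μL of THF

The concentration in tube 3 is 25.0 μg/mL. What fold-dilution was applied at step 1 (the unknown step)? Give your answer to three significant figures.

4.00-fold

Step 1: unknown factor x
Step 2: 50 μL brought to 1 mL → factor 1000/50 = 20
Step 3: 125 μL + 375 μL = 500 μL total → factor 500/125 = 4
Product of known-step factors = 80
Overall factor = 8.00 mg/mL / (25.0 μg/mL) = 320
x = 320 / 80 = 4.00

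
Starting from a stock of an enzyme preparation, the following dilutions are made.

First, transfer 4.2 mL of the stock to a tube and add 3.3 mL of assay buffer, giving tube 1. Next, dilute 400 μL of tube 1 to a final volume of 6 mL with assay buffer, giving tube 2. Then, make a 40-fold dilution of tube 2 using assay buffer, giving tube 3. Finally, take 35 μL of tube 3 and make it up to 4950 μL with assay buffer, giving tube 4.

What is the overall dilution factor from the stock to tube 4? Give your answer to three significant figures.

1.52 × 10^5

Step 1: 4.2 mL + 3.3 mL = 7.5 mL total → factor 7.5/4.2 = 1.7857
Step 2: 400 μL brought to 6 mL → factor 6000/400 = 15
Step 3: 40-fold → factor 40
Step 4: 35 μL brought to 4950 μL → factor 4950/35 = 141.43
Overall dilution factor = 1.7857 × 15 × 40 × 141.43 = 1.5153 × 10^5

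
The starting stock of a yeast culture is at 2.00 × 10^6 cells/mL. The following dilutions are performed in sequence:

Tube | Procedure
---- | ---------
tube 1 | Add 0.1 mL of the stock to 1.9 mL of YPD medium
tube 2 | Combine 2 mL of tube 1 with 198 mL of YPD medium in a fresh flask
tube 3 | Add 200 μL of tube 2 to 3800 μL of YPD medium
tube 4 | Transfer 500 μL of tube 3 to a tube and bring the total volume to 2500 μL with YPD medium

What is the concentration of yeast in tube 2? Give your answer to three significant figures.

1.00 × 10^3 cells/mL

Step 1: 0.1 mL + 1.9 mL = 2 mL total → factor 2/0.1 = 20
Step 2: 2 mL + 198 mL = 200 mL total → factor 200/2 = 100
Dilution factor through tube 2 = 20 × 100 = 2000
[tube 2] = 2.00 × 10^6 cells/mL / 2000 = 1.00 × 10^3 cells/mL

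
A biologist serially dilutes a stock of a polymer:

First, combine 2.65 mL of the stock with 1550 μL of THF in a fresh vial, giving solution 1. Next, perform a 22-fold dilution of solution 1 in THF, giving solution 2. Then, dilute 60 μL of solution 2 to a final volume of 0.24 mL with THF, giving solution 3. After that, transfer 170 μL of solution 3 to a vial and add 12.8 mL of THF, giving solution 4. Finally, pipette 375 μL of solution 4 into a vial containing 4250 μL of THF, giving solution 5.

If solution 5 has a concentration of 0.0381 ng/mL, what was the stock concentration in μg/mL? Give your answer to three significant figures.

5.00 μg/mL

Step 1: 2.65 mL + 1550 μL = 4.2 mL total → factor 4.2/2.65 = 1.5849
Step 2: 22-fold → factor 22
Step 3: 60 μL brought to 0.24 mL → factor 240/60 = 4
Step 4: 170 μL + 12.8 mL = 12970 μL total → factor 12970/170 = 76.294
Step 5: 375 μL + 4250 μL = 4625 μL total → factor 4625/375 = 12.333
Overall dilution factor = 1.5849 × 22 × 4 × 76.294 × 12.333 = 1.3124 × 10^5
Stock = 0.0381 ng/mL × 1.3124 × 10^5 = 5000 ng/mL = 5.00 μg/mL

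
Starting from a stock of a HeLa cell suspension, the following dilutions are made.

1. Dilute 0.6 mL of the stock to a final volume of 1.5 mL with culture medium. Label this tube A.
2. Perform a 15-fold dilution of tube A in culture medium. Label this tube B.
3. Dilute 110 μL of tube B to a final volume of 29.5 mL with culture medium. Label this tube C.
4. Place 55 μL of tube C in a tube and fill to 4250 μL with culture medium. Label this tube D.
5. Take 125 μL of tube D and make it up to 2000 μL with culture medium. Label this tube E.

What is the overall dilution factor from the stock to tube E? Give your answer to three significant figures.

Step 1: 0.6 mL brought to 1.5 mL → factor 1.5/0.6 = 2.5
Step 2: 15-fold → factor 15
Step 3: 110 μL brought to 29.5 mL → factor 29500/110 = 268.18
Step 4: 55 μL brought to 4250 μL → factor 4250/55 = 77.273
Step 5: 125 μL brought to 2000 μL → factor 2000/125 = 16
Overall dilution factor = 2.5 × 15 × 268.18 × 77.273 × 16 = 1.2434 × 10^7

1.24 × 10^7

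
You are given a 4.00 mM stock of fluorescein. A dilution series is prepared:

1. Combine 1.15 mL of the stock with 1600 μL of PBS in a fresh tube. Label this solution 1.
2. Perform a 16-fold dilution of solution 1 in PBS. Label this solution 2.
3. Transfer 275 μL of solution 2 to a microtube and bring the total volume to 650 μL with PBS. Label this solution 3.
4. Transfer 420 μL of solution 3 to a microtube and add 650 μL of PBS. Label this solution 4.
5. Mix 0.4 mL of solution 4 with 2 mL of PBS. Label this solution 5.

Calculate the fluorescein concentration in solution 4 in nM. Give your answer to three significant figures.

Step 1: 1.15 mL + 1600 μL = 2.75 mL total → factor 2.75/1.15 = 2.3913
Step 2: 16-fold → factor 16
Step 3: 275 μL brought to 650 μL → factor 650/275 = 2.3636
Step 4: 420 μL + 650 μL = 1070 μL total → factor 1070/420 = 2.5476
Dilution factor through solution 4 = 2.3913 × 16 × 2.3636 × 2.5476 = 230.39
[solution 4] = 4.00 mM / 230.39 = 0.01736 mM = 1.74 × 10^4 nM

1.74 × 10^4 nM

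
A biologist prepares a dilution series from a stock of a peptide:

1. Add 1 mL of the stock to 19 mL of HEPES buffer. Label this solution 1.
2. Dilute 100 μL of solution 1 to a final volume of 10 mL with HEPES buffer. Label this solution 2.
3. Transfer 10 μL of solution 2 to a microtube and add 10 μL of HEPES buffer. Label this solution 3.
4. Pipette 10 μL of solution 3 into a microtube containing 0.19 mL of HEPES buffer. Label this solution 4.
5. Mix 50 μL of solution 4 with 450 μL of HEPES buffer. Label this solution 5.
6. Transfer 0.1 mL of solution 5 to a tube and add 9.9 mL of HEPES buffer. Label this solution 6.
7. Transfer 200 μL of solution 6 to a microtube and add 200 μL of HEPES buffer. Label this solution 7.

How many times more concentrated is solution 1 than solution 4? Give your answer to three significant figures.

4.00 × 10^3

Step 1: 1 mL + 19 mL = 20 mL total → factor 20/1 = 20
Step 2: 100 μL brought to 10 mL → factor 10000/100 = 100
Step 3: 10 μL + 10 μL = 20 μL total → factor 20/10 = 2
Step 4: 10 μL + 0.19 mL = 200 μL total → factor 200/10 = 20
Dilution factor to solution 1 = 20; to solution 4 = 80000
[solution 1]/[solution 4] = (factor to solution 4)/(factor to solution 1) = 80000/20 = 4.00 × 10^3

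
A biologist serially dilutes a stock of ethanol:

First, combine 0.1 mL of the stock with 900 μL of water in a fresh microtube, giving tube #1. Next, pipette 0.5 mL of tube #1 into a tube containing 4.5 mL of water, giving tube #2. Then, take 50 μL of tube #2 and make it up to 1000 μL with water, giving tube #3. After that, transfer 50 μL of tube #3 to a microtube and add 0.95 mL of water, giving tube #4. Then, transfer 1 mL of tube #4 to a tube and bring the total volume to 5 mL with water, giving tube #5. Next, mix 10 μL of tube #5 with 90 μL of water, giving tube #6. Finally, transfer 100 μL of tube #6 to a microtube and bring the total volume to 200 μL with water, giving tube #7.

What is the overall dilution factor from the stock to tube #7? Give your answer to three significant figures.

4.00 × 10^6

Step 1: 0.1 mL + 900 μL = 1 mL total → factor 1/0.1 = 10
Step 2: 0.5 mL + 4.5 mL = 5 mL total → factor 5/0.5 = 10
Step 3: 50 μL brought to 1000 μL → factor 1000/50 = 20
Step 4: 50 μL + 0.95 mL = 1000 μL total → factor 1000/50 = 20
Step 5: 1 mL brought to 5 mL → factor 5/1 = 5
Step 6: 10 μL + 90 μL = 100 μL total → factor 100/10 = 10
Step 7: 100 μL brought to 200 μL → factor 200/100 = 2
Overall dilution factor = 10 × 10 × 20 × 20 × 5 × 10 × 2 = 4 × 10^6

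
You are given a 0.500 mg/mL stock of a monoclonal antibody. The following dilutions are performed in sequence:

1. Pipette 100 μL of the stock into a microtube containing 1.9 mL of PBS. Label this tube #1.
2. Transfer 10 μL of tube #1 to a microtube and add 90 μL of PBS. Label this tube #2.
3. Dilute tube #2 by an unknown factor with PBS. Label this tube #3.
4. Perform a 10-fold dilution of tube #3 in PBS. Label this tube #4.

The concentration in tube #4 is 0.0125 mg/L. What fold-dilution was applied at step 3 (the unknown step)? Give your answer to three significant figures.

Step 1: 100 μL + 1.9 mL = 2000 μL total → factor 2000/100 = 20
Step 2: 10 μL + 90 μL = 100 μL total → factor 100/10 = 10
Step 3: unknown factor x
Step 4: 10-fold → factor 10
Product of known-step factors = 2000
Overall factor = 0.500 mg/mL / (0.0125 mg/L) = 40000
x = 40000 / 2000 = 20.0

20.0-fold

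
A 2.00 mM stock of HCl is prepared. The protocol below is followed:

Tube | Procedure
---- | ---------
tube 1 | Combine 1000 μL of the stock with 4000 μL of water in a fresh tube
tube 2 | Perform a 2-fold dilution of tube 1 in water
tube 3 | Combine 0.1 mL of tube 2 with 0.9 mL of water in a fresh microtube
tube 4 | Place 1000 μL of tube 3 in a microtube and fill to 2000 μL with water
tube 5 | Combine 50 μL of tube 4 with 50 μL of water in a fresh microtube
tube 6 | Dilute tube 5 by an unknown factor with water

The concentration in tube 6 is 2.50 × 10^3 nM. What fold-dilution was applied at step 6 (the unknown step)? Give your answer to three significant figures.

2.00-fold

Step 1: 1000 μL + 4000 μL = 5000 μL total → factor 5000/1000 = 5
Step 2: 2-fold → factor 2
Step 3: 0.1 mL + 0.9 mL = 1 mL total → factor 1/0.1 = 10
Step 4: 1000 μL brought to 2000 μL → factor 2000/1000 = 2
Step 5: 50 μL + 50 μL = 100 μL total → factor 100/50 = 2
Step 6: unknown factor x
Product of known-step factors = 400
Overall factor = 2.00 mM / (2.50 × 10^3 nM) = 800
x = 800 / 400 = 2.00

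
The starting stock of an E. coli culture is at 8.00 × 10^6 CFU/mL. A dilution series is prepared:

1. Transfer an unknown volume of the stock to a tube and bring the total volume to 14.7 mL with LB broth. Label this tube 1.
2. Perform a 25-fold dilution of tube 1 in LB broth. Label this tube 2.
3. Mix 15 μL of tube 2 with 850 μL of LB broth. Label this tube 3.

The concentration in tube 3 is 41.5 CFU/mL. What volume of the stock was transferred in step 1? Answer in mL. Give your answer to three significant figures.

0.110 mL

Step 1: v brought to 14.7 mL → factor = 14.7 mL/v
Step 2: 25-fold → factor 25
Step 3: 15 μL + 850 μL = 865 μL total → factor 865/15 = 57.667
Product of known-step factors = 1441.7
Overall factor = 8.00 × 10^6 CFU/mL / (41.5 CFU/mL) = 1.9277 × 10^5
Step-1 factor = 1.9277 × 10^5 / 1441.7 = 133.71
v = 14.7 mL / 133.71 = 0.110 mL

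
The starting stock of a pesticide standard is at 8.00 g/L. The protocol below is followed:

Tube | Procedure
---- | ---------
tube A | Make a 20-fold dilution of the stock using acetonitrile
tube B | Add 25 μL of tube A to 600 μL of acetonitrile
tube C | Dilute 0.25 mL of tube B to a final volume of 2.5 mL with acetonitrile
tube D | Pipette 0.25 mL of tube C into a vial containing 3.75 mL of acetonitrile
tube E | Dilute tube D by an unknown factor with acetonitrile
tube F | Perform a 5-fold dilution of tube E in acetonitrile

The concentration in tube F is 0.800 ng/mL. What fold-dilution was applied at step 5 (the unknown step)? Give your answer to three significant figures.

25.0-fold

Step 1: 20-fold → factor 20
Step 2: 25 μL + 600 μL = 625 μL total → factor 625/25 = 25
Step 3: 0.25 mL brought to 2.5 mL → factor 2.5/0.25 = 10
Step 4: 0.25 mL + 3.75 mL = 4 mL total → factor 4/0.25 = 16
Step 5: unknown factor x
Step 6: 5-fold → factor 5
Product of known-step factors = 4 × 10^5
Overall factor = 8.00 g/L / (0.800 ng/mL) = 1 × 10^7
x = 1 × 10^7 / 4 × 10^5 = 25.0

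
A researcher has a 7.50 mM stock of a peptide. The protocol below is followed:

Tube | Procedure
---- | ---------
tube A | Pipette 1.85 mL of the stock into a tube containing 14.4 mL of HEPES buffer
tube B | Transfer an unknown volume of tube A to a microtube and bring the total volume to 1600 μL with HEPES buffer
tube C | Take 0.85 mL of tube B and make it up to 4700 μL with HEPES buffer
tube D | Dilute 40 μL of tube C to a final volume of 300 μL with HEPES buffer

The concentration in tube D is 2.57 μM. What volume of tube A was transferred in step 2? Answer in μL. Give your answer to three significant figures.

200 μL

Step 1: 1.85 mL + 14.4 mL = 16.25 mL total → factor 16.25/1.85 = 8.7838
Step 2: v brought to 1600 μL → factor = 1600 μL/v
Step 3: 0.85 mL brought to 4700 μL → factor 4.7/0.85 = 5.5294
Step 4: 40 μL brought to 300 μL → factor 300/40 = 7.5
Product of known-step factors = 364.27
Overall factor = 7.50 mM / (2.57 μM) = 2918.3
Step-2 factor = 2918.3 / 364.27 = 8.0114
v = 1600 μL / 8.0114 = 200 μL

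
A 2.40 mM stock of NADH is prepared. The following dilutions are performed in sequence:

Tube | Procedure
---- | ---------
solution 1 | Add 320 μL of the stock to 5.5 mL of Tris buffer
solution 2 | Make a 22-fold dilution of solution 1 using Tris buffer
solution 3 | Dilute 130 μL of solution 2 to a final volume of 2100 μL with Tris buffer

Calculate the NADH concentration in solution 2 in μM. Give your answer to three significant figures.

Step 1: 320 μL + 5.5 mL = 5820 μL total → factor 5820/320 = 18.188
Step 2: 22-fold → factor 22
Dilution factor through solution 2 = 18.188 × 22 = 400.12
[solution 2] = 2.40 mM / 400.12 = 0.005998 mM = 6.00 μM

6.00 μM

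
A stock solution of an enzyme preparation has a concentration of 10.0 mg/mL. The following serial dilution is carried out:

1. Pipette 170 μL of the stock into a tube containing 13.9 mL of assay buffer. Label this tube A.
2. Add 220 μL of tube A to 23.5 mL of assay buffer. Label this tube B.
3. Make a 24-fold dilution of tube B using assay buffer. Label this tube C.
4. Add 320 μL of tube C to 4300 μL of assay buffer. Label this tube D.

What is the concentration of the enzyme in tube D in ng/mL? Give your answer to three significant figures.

3.23 ng/mL

Step 1: 170 μL + 13.9 mL = 14070 μL total → factor 14070/170 = 82.765
Step 2: 220 μL + 23.5 mL = 23720 μL total → factor 23720/220 = 107.82
Step 3: 24-fold → factor 24
Step 4: 320 μL + 4300 μL = 4620 μL total → factor 4620/320 = 14.438
Overall dilution factor = 82.765 × 107.82 × 24 × 14.438 = 3.092 × 10^6
Final = 10.0 mg/mL / 3.092 × 10^6 = 3.234 × 10^-6 mg/mL = 3.23 ng/mL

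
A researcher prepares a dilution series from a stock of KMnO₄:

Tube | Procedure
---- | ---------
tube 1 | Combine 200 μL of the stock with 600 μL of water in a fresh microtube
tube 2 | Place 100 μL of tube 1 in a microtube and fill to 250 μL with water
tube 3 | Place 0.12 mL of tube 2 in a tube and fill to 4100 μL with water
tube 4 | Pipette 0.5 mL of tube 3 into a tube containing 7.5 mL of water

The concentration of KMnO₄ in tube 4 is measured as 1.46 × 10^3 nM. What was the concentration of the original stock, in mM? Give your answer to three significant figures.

7.98 mM

Step 1: 200 μL + 600 μL = 800 μL total → factor 800/200 = 4
Step 2: 100 μL brought to 250 μL → factor 250/100 = 2.5
Step 3: 0.12 mL brought to 4100 μL → factor 4.1/0.12 = 34.167
Step 4: 0.5 mL + 7.5 mL = 8 mL total → factor 8/0.5 = 16
Overall dilution factor = 4 × 2.5 × 34.167 × 16 = 5466.7
Stock = 1.46 × 10^3 nM × 5466.7 = 7.981 × 10^6 nM = 7.98 mM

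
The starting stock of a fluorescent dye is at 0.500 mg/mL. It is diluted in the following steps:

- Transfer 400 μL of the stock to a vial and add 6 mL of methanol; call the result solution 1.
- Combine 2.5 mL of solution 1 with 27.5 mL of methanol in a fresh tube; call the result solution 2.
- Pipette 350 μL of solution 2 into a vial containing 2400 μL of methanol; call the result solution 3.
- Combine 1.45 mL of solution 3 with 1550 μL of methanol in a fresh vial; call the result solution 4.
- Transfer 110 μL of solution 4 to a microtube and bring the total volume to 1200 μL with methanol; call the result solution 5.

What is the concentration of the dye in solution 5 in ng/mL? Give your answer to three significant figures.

14.7 ng/mL

Step 1: 400 μL + 6 mL = 6400 μL total → factor 6400/400 = 16
Step 2: 2.5 mL + 27.5 mL = 30 mL total → factor 30/2.5 = 12
Step 3: 350 μL + 2400 μL = 2750 μL total → factor 2750/350 = 7.8571
Step 4: 1.45 mL + 1550 μL = 3 mL total → factor 3/1.45 = 2.069
Step 5: 110 μL brought to 1200 μL → factor 1200/110 = 10.909
Overall dilution factor = 16 × 12 × 7.8571 × 2.069 × 10.909 = 34049
Final = 0.500 mg/mL / 34049 = 1.468 × 10^-5 mg/mL = 14.7 ng/mL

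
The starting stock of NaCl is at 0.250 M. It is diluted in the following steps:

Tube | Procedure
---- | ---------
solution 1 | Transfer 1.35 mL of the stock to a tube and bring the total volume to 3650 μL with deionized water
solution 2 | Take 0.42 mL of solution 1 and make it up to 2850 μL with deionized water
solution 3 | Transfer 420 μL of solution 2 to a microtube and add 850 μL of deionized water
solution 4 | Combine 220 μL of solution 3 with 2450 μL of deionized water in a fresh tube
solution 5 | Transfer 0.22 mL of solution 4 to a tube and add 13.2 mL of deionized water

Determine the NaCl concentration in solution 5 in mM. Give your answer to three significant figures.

0.00609 mM

Step 1: 1.35 mL brought to 3650 μL → factor 3.65/1.35 = 2.7037
Step 2: 0.42 mL brought to 2850 μL → factor 2.85/0.42 = 6.7857
Step 3: 420 μL + 850 μL = 1270 μL total → factor 1270/420 = 3.0238
Step 4: 220 μL + 2450 μL = 2670 μL total → factor 2670/220 = 12.136
Step 5: 0.22 mL + 13.2 mL = 13.42 mL total → factor 13.42/0.22 = 61
Overall dilution factor = 2.7037 × 6.7857 × 3.0238 × 12.136 × 61 = 41070
Final = 0.250 M / 41070 = 6.087 × 10^-6 M = 0.00609 mM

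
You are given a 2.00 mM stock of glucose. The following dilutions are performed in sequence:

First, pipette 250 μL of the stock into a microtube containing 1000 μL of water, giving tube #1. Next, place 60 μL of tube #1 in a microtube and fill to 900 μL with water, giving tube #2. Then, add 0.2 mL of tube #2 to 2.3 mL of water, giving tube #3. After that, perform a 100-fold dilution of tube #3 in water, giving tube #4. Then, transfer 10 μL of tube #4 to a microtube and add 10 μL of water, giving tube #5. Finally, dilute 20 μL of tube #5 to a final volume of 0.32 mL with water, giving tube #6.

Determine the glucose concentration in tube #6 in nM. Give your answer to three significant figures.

0.667 nM

Step 1: 250 μL + 1000 μL = 1250 μL total → factor 1250/250 = 5
Step 2: 60 μL brought to 900 μL → factor 900/60 = 15
Step 3: 0.2 mL + 2.3 mL = 2.5 mL total → factor 2.5/0.2 = 12.5
Step 4: 100-fold → factor 100
Step 5: 10 μL + 10 μL = 20 μL total → factor 20/10 = 2
Step 6: 20 μL brought to 0.32 mL → factor 320/20 = 16
Overall dilution factor = 5 × 15 × 12.5 × 100 × 2 × 16 = 3 × 10^6
Final = 2.00 mM / 3 × 10^6 = 6.667 × 10^-7 mM = 0.667 nM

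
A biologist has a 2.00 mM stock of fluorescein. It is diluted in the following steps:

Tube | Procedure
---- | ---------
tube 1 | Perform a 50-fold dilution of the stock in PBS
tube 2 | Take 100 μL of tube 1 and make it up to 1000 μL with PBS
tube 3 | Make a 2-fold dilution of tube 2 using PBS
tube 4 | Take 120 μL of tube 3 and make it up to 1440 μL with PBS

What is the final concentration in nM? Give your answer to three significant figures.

Step 1: 50-fold → factor 50
Step 2: 100 μL brought to 1000 μL → factor 1000/100 = 10
Step 3: 2-fold → factor 2
Step 4: 120 μL brought to 1440 μL → factor 1440/120 = 12
Overall dilution factor = 50 × 10 × 2 × 12 = 12000
Final = 2.00 mM / 12000 = 0.0001667 mM = 167 nM

167 nM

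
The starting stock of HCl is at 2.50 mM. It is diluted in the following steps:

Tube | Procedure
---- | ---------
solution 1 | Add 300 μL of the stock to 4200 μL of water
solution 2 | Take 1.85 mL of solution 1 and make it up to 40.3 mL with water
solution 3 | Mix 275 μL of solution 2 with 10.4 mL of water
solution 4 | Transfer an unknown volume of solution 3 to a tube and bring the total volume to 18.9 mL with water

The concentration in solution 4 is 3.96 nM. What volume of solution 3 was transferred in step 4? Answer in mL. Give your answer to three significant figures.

0.380 mL

Step 1: 300 μL + 4200 μL = 4500 μL total → factor 4500/300 = 15
Step 2: 1.85 mL brought to 40.3 mL → factor 40.3/1.85 = 21.784
Step 3: 275 μL + 10.4 mL = 10675 μL total → factor 10675/275 = 38.818
Step 4: v brought to 18.9 mL → factor = 18.9 mL/v
Product of known-step factors = 12684
Overall factor = 2.50 mM / (3.96 nM) = 6.3131 × 10^5
Step-4 factor = 6.3131 × 10^5 / 12684 = 49.772
v = 18.9 mL / 49.772 = 0.380 mL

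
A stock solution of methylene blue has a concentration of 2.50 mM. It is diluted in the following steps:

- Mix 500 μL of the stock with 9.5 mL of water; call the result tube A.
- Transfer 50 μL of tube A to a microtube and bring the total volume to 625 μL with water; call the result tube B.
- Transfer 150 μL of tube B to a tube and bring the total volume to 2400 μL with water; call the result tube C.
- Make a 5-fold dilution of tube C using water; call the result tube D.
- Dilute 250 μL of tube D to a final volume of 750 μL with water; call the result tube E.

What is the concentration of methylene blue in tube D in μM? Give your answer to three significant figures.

0.125 μM

Step 1: 500 μL + 9.5 mL = 10000 μL total → factor 10000/500 = 20
Step 2: 50 μL brought to 625 μL → factor 625/50 = 12.5
Step 3: 150 μL brought to 2400 μL → factor 2400/150 = 16
Step 4: 5-fold → factor 5
Dilution factor through tube D = 20 × 12.5 × 16 × 5 = 20000
[tube D] = 2.50 mM / 20000 = 0.0001250 mM = 0.125 μM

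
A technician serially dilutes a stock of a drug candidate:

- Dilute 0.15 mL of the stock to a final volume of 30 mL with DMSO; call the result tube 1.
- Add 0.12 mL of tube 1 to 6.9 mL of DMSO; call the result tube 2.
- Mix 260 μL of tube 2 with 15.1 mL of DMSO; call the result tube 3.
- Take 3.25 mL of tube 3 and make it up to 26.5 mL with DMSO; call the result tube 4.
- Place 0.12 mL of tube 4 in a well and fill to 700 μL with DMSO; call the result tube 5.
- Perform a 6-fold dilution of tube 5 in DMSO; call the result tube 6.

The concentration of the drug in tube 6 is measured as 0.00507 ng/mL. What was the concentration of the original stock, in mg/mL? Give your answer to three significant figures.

Step 1: 0.15 mL brought to 30 mL → factor 30/0.15 = 200
Step 2: 0.12 mL + 6.9 mL = 7.02 mL total → factor 7.02/0.12 = 58.5
Step 3: 260 μL + 15.1 mL = 15360 μL total → factor 15360/260 = 59.077
Step 4: 3.25 mL brought to 26.5 mL → factor 26.5/3.25 = 8.1538
Step 5: 0.12 mL brought to 700 μL → factor 0.7/0.12 = 5.8333
Step 6: 6-fold → factor 6
Overall dilution factor = 200 × 58.5 × 59.077 × 8.1538 × 5.8333 × 6 = 1.9726 × 10^8
Stock = 0.00507 ng/mL × 1.9726 × 10^8 = 1.000 × 10^6 ng/mL = 1.00 mg/mL

1.00 mg/mL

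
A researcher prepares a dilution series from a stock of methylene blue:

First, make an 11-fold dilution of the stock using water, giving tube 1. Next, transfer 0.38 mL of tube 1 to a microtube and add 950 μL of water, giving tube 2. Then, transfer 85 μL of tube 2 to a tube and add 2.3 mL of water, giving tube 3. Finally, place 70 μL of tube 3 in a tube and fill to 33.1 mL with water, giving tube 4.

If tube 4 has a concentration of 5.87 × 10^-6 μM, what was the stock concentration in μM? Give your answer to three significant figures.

3.00 μM

Step 1: 11-fold → factor 11
Step 2: 0.38 mL + 950 μL = 1.33 mL total → factor 1.33/0.38 = 3.5
Step 3: 85 μL + 2.3 mL = 2385 μL total → factor 2385/85 = 28.059
Step 4: 70 μL brought to 33.1 mL → factor 33100/70 = 472.86
Overall dilution factor = 11 × 3.5 × 28.059 × 472.86 = 5.1081 × 10^5
Stock = 5.87 × 10^-6 μM × 5.1081 × 10^5 = 3.00 μM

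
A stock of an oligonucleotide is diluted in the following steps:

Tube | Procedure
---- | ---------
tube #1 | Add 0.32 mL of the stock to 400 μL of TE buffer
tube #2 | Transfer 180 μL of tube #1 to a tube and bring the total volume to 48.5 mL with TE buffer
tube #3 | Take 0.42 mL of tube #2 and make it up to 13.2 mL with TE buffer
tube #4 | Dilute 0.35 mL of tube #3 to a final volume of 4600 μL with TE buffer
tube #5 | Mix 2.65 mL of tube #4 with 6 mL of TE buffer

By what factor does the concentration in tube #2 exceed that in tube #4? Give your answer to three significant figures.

413

Step 1: 0.32 mL + 400 μL = 0.72 mL total → factor 0.72/0.32 = 2.25
Step 2: 180 μL brought to 48.5 mL → factor 48500/180 = 269.44
Step 3: 0.42 mL brought to 13.2 mL → factor 13.2/0.42 = 31.429
Step 4: 0.35 mL brought to 4600 μL → factor 4.6/0.35 = 13.143
Dilution factor to tube #2 = 606.25; to tube #4 = 2.5042 × 10^5
[tube #2]/[tube #4] = (factor to tube #4)/(factor to tube #2) = 2.5042 × 10^5/606.25 = 413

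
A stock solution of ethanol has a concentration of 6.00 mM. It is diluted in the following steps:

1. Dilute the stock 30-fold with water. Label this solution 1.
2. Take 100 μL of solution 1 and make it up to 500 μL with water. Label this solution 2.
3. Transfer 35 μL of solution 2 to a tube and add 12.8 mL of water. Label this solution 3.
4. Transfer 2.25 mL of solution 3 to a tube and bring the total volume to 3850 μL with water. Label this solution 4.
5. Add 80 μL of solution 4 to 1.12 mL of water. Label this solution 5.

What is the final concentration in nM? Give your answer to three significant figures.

Step 1: 30-fold → factor 30
Step 2: 100 μL brought to 500 μL → factor 500/100 = 5
Step 3: 35 μL + 12.8 mL = 12835 μL total → factor 12835/35 = 366.71
Step 4: 2.25 mL brought to 3850 μL → factor 3.85/2.25 = 1.7111
Step 5: 80 μL + 1.12 mL = 1200 μL total → factor 1200/80 = 15
Overall dilution factor = 30 × 5 × 366.71 × 1.7111 × 15 = 1.4118 × 10^6
Final = 6.00 mM / 1.4118 × 10^6 = 4.250 × 10^-6 mM = 4.25 nM

4.25 nM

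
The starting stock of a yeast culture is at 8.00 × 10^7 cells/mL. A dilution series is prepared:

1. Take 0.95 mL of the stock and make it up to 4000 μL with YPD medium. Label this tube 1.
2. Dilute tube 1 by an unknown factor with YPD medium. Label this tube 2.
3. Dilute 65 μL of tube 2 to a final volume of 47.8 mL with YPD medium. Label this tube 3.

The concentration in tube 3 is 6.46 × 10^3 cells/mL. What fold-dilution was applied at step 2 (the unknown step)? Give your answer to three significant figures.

4.00-fold

Step 1: 0.95 mL brought to 4000 μL → factor 4/0.95 = 4.2105
Step 2: unknown factor x
Step 3: 65 μL brought to 47.8 mL → factor 47800/65 = 735.38
Product of known-step factors = 3096.4
Overall factor = 8.00 × 10^7 cells/mL / (6.46 × 10^3 cells/mL) = 12384
x = 12384 / 3096.4 = 4.00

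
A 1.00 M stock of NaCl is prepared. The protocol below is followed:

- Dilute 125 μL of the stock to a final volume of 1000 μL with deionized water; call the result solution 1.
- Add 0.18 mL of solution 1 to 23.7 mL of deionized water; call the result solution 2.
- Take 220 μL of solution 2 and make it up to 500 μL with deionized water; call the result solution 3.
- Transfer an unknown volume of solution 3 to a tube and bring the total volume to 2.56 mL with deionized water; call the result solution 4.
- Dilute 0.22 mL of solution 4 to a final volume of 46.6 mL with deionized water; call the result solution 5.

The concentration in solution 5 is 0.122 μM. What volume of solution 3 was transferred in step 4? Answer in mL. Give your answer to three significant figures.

0.160 mL

Step 1: 125 μL brought to 1000 μL → factor 1000/125 = 8
Step 2: 0.18 mL + 23.7 mL = 23.88 mL total → factor 23.88/0.18 = 132.67
Step 3: 220 μL brought to 500 μL → factor 500/220 = 2.2727
Step 4: v brought to 2.56 mL → factor = 2.56 mL/v
Step 5: 0.22 mL brought to 46.6 mL → factor 46.6/0.22 = 211.82
Product of known-step factors = 5.1093 × 10^5
Overall factor = 1.00 M / (0.122 μM) = 8.1967 × 10^6
Step-4 factor = 8.1967 × 10^6 / 5.1093 × 10^5 = 16.043
v = 2.56 mL / 16.043 = 0.160 mL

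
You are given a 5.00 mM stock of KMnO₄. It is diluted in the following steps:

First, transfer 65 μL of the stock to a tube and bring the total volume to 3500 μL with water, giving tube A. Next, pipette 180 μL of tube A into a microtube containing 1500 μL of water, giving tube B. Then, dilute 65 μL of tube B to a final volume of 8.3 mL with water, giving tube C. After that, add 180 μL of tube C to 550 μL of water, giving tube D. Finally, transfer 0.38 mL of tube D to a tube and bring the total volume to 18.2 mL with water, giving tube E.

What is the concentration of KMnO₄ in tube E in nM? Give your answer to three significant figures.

Step 1: 65 μL brought to 3500 μL → factor 3500/65 = 53.846
Step 2: 180 μL + 1500 μL = 1680 μL total → factor 1680/180 = 9.3333
Step 3: 65 μL brought to 8.3 mL → factor 8300/65 = 127.69
Step 4: 180 μL + 550 μL = 730 μL total → factor 730/180 = 4.0556
Step 5: 0.38 mL brought to 18.2 mL → factor 18.2/0.38 = 47.895
Overall dilution factor = 53.846 × 9.3333 × 127.69 × 4.0556 × 47.895 = 1.2465 × 10^7
Final = 5.00 mM / 1.2465 × 10^7 = 4.011 × 10^-7 mM = 0.401 nM

0.401 nM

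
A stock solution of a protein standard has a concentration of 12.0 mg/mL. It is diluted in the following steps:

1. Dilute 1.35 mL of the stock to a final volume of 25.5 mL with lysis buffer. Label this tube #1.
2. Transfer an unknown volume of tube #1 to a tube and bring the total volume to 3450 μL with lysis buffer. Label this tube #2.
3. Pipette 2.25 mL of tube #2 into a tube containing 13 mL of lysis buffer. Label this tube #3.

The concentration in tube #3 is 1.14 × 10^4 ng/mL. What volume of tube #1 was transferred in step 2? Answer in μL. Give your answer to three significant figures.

420 μL

Step 1: 1.35 mL brought to 25.5 mL → factor 25.5/1.35 = 18.889
Step 2: v brought to 3450 μL → factor = 3450 μL/v
Step 3: 2.25 mL + 13 mL = 15.25 mL total → factor 15.25/2.25 = 6.7778
Product of known-step factors = 128.02
Overall factor = 12.0 mg/mL / (1.14 × 10^4 ng/mL) = 1052.6
Step-2 factor = 1052.6 / 128.02 = 8.2221
v = 3450 μL / 8.2221 = 420 μL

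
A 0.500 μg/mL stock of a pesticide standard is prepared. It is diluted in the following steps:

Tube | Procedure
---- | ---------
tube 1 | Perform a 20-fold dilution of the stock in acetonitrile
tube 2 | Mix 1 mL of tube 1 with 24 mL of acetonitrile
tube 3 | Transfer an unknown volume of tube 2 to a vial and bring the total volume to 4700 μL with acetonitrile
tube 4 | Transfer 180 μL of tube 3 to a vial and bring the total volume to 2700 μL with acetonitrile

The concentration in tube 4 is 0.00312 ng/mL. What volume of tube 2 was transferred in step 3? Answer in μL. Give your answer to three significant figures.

Step 1: 20-fold → factor 20
Step 2: 1 mL + 24 mL = 25 mL total → factor 25/1 = 25
Step 3: v brought to 4700 μL → factor = 4700 μL/v
Step 4: 180 μL brought to 2700 μL → factor 2700/180 = 15
Product of known-step factors = 7500
Overall factor = 0.500 μg/mL / (0.00312 ng/mL) = 1.6026 × 10^5
Step-3 factor = 1.6026 × 10^5 / 7500 = 21.368
v = 4700 μL / 21.368 = 220 μL

220 μL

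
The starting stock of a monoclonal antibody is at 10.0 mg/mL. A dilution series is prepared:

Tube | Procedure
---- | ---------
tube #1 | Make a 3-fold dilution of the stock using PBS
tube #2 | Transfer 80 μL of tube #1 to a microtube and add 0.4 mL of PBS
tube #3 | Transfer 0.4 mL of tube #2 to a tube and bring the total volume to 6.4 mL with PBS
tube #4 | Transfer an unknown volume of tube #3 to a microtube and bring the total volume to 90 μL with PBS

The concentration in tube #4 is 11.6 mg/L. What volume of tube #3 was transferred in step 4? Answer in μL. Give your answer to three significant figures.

Step 1: 3-fold → factor 3
Step 2: 80 μL + 0.4 mL = 480 μL total → factor 480/80 = 6
Step 3: 0.4 mL brought to 6.4 mL → factor 6.4/0.4 = 16
Step 4: v brought to 90 μL → factor = 90 μL/v
Product of known-step factors = 288
Overall factor = 10.0 mg/mL / (11.6 mg/L) = 862.07
Step-4 factor = 862.07 / 288 = 2.9933
v = 90 μL / 2.9933 = 30.1 μL

30.1 μL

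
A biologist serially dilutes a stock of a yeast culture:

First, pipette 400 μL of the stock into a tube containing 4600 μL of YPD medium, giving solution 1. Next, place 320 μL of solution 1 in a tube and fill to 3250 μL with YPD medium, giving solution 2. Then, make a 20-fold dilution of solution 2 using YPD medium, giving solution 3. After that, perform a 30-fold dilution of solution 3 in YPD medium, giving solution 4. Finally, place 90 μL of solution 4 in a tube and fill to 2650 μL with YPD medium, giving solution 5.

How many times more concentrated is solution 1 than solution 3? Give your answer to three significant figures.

Step 1: 400 μL + 4600 μL = 5000 μL total → factor 5000/400 = 12.5
Step 2: 320 μL brought to 3250 μL → factor 3250/320 = 10.156
Step 3: 20-fold → factor 20
Dilution factor to solution 1 = 12.5; to solution 3 = 2539.1
[solution 1]/[solution 3] = (factor to solution 3)/(factor to solution 1) = 2539.1/12.5 = 203

203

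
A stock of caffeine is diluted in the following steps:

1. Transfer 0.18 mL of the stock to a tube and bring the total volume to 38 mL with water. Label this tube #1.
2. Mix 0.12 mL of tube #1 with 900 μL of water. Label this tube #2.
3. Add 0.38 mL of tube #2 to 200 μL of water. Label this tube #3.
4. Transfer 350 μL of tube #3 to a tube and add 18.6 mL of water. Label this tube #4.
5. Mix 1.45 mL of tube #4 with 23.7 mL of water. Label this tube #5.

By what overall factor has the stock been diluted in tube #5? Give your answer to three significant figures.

Step 1: 0.18 mL brought to 38 mL → factor 38/0.18 = 211.11
Step 2: 0.12 mL + 900 μL = 1.02 mL total → factor 1.02/0.12 = 8.5
Step 3: 0.38 mL + 200 μL = 0.58 mL total → factor 0.58/0.38 = 1.5263
Step 4: 350 μL + 18.6 mL = 18950 μL total → factor 18950/350 = 54.143
Step 5: 1.45 mL + 23.7 mL = 25.15 mL total → factor 25.15/1.45 = 17.345
Overall dilution factor = 211.11 × 8.5 × 1.5263 × 54.143 × 17.345 = 2.5721 × 10^6

2.57 × 10^6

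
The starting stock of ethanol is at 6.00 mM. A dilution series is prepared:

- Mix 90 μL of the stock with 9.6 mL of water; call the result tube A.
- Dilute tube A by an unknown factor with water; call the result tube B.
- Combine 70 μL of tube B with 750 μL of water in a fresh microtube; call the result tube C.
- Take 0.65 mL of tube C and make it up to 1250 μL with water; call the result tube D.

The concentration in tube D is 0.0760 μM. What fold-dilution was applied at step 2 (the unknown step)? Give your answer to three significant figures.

32.5-fold

Step 1: 90 μL + 9.6 mL = 9690 μL total → factor 9690/90 = 107.67
Step 2: unknown factor x
Step 3: 70 μL + 750 μL = 820 μL total → factor 820/70 = 11.714
Step 4: 0.65 mL brought to 1250 μL → factor 1.25/0.65 = 1.9231
Product of known-step factors = 2425.5
Overall factor = 6.00 mM / (0.0760 μM) = 78947
x = 78947 / 2425.5 = 32.5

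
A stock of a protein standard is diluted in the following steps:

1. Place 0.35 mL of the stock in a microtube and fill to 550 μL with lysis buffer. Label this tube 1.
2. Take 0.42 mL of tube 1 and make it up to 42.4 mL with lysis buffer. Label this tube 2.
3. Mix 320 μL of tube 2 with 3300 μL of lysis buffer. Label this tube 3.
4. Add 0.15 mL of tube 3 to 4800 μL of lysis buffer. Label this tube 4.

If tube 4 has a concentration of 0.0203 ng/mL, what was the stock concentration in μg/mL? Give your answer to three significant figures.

Step 1: 0.35 mL brought to 550 μL → factor 0.55/0.35 = 1.5714
Step 2: 0.42 mL brought to 42.4 mL → factor 42.4/0.42 = 100.95
Step 3: 320 μL + 3300 μL = 3620 μL total → factor 3620/320 = 11.312
Step 4: 0.15 mL + 4800 μL = 4.95 mL total → factor 4.95/0.15 = 33
Overall dilution factor = 1.5714 × 100.95 × 11.312 × 33 = 59222
Stock = 0.0203 ng/mL × 59222 = 1202 ng/mL = 1.20 μg/mL

1.20 μg/mL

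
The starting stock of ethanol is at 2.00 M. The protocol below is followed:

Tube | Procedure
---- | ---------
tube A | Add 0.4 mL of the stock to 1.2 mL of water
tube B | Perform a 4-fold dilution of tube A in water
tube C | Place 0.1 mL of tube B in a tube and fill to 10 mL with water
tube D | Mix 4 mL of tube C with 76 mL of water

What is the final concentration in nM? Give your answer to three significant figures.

6.25 × 10^4 nM

Step 1: 0.4 mL + 1.2 mL = 1.6 mL total → factor 1.6/0.4 = 4
Step 2: 4-fold → factor 4
Step 3: 0.1 mL brought to 10 mL → factor 10/0.1 = 100
Step 4: 4 mL + 76 mL = 80 mL total → factor 80/4 = 20
Overall dilution factor = 4 × 4 × 100 × 20 = 32000
Final = 2.00 M / 32000 = 6.250 × 10^-5 M = 6.25 × 10^4 nM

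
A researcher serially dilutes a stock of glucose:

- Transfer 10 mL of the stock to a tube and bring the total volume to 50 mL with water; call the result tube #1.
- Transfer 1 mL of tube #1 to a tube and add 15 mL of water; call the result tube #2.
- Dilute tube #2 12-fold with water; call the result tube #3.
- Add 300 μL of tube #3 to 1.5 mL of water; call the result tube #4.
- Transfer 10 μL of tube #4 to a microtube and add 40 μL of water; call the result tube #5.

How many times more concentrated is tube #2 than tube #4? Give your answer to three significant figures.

72.0

Step 1: 10 mL brought to 50 mL → factor 50/10 = 5
Step 2: 1 mL + 15 mL = 16 mL total → factor 16/1 = 16
Step 3: 12-fold → factor 12
Step 4: 300 μL + 1.5 mL = 1800 μL total → factor 1800/300 = 6
Dilution factor to tube #2 = 80; to tube #4 = 5760
[tube #2]/[tube #4] = (factor to tube #4)/(factor to tube #2) = 5760/80 = 72.0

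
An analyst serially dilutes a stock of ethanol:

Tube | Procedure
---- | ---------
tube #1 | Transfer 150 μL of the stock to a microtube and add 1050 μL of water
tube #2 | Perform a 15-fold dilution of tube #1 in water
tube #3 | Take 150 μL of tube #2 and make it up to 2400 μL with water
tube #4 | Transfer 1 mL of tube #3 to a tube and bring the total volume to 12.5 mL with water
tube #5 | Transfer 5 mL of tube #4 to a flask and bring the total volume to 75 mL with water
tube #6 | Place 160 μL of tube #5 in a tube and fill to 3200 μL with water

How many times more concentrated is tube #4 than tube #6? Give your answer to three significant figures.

Step 1: 150 μL + 1050 μL = 1200 μL total → factor 1200/150 = 8
Step 2: 15-fold → factor 15
Step 3: 150 μL brought to 2400 μL → factor 2400/150 = 16
Step 4: 1 mL brought to 12.5 mL → factor 12.5/1 = 12.5
Step 5: 5 mL brought to 75 mL → factor 75/5 = 15
Step 6: 160 μL brought to 3200 μL → factor 3200/160 = 20
Dilution factor to tube #4 = 24000; to tube #6 = 7.2 × 10^6
[tube #4]/[tube #6] = (factor to tube #6)/(factor to tube #4) = 7.2 × 10^6/24000 = 300

300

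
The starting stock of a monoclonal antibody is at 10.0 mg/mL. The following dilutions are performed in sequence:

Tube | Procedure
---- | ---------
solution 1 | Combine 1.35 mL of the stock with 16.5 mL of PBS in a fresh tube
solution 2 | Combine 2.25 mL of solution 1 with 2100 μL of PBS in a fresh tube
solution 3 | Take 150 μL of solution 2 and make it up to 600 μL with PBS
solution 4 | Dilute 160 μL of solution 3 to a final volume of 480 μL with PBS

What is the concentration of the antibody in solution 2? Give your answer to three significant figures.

0.391 mg/mL

Step 1: 1.35 mL + 16.5 mL = 17.85 mL total → factor 17.85/1.35 = 13.222
Step 2: 2.25 mL + 2100 μL = 4.35 mL total → factor 4.35/2.25 = 1.9333
Dilution factor through solution 2 = 13.222 × 1.9333 = 25.563
[solution 2] = 10.0 mg/mL / 25.563 = 0.391 mg/mL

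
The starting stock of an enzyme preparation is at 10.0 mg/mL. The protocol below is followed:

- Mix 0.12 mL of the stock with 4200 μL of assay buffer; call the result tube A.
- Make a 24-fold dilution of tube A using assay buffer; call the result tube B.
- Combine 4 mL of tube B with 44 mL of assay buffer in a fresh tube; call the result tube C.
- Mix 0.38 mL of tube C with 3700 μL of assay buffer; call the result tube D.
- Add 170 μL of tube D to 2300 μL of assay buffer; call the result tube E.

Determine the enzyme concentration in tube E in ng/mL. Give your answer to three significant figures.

Step 1: 0.12 mL + 4200 μL = 4.32 mL total → factor 4.32/0.12 = 36
Step 2: 24-fold → factor 24
Step 3: 4 mL + 44 mL = 48 mL total → factor 48/4 = 12
Step 4: 0.38 mL + 3700 μL = 4.08 mL total → factor 4.08/0.38 = 10.737
Step 5: 170 μL + 2300 μL = 2470 μL total → factor 2470/170 = 14.529
Overall dilution factor = 36 × 24 × 12 × 10.737 × 14.529 = 1.6174 × 10^6
Final = 10.0 mg/mL / 1.6174 × 10^6 = 6.183 × 10^-6 mg/mL = 6.18 ng/mL

6.18 ng/mL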